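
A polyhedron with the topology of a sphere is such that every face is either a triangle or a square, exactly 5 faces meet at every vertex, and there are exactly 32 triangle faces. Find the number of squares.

6

Let x be the number of squares; then F = 32 + x.
Edge–face incidences: 2E = 3·32 + 4·x = 96 + 4x.
Every vertex has degree 5, so 5V = 2E.
Euler: V − E + F = 2 ⇒ (2E)/5 − E + (32 + x) = 2.
Multiply by 10: 2·(2E) − 5·(2E) + 10·(32 + x) = 20, i.e. 320 + 10x − 3·(96 + 4x) = 20.
Collecting terms: −2x + 32 = 20, so −2x = −12, so x = 6.
Then 2E = 96 + 4·6 = 120, so E = 60, V = 2E/5 = 24, F = 32 + 6 = 38.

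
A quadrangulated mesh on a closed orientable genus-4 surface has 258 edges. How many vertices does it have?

123

χ = 2 − 2·4 = -6, and every face is a square so 4F = 2E.
F = 2E/4 = 129. Then V = -6 + E − F = -6 + 258 − 129 = 123.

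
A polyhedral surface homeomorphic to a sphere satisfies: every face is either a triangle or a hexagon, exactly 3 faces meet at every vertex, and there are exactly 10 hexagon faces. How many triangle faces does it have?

4

Let x be the number of triangles; then F = 10 + x.
Edge–face incidences: 2E = 6·10 + 3·x = 60 + 3x.
Every vertex has degree 3, so 3V = 2E.
Euler: V − E + F = 2 ⇒ (2E)/3 − E + (10 + x) = 2.
Multiply by 6: 2·(2E) − 3·(2E) + 6·(10 + x) = 12, i.e. 60 + 6x − (60 + 3x) = 12.
Collecting terms: 3x = 12, so x = 4.
Then 2E = 60 + 3·4 = 72, so E = 36, V = 2E/3 = 24, F = 10 + 4 = 14.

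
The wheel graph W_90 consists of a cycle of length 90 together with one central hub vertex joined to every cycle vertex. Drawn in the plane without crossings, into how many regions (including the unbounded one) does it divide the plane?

91

W_90 has V = 90 + 1 = 91 vertices and E = 2·90 = 180 edges.
By Euler's formula F = 2 − V + E = 2 − 91 + 180 = 91.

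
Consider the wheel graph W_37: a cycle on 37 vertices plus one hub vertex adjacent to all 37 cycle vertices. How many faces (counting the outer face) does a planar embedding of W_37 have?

W_37 has V = 37 + 1 = 38 vertices and E = 2·37 = 74 edges.
By Euler's formula F = 2 − V + E = 2 − 38 + 74 = 38.

38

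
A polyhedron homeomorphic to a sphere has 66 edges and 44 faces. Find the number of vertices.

24

Here V − E + F = 2.
V = 2 + E − F = 2 + 66 − 44 = 24.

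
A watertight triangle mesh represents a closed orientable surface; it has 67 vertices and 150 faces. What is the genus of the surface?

Every face is a triangle, so 2E = 3·150 = 450, giving E = 225.
χ = V − E + F = 67 − 225 + 150 = -8.
For a closed orientable surface χ = 2 − 2g, so g = (2 − (-8))/2 = 5.

5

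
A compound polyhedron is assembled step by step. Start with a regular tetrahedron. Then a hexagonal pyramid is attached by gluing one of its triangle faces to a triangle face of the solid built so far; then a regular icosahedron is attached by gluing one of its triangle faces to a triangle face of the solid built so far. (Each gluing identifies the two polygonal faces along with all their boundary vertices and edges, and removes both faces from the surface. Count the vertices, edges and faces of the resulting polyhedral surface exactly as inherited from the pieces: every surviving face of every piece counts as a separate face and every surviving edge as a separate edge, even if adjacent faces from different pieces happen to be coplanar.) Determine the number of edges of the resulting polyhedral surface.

42

A regular tetrahedron: V=4, E=6, F=4.
Attach a hexagonal pyramid (V=7, E=12, F=7) along a 3-gon: merge 3 vertices and 3 edges, delete both glued faces → V=8, E=15, F=9.
Attach a regular icosahedron (V=12, E=30, F=20) along a 3-gon: merge 3 vertices and 3 edges, delete both glued faces → V=17, E=42, F=27.
Check: V − E + F = 17 − 42 + 27 = 2.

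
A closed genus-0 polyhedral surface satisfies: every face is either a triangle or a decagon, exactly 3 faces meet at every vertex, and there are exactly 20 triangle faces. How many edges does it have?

90

Let x be the number of decagons; then F = 20 + x.
Edge–face incidences: 2E = 3·20 + 10·x = 60 + 10x.
Every vertex has degree 3, so 3V = 2E.
Euler: V − E + F = 2 ⇒ (2E)/3 − E + (20 + x) = 2.
Multiply by 6: 2·(2E) − 3·(2E) + 6·(20 + x) = 12, i.e. 120 + 6x − (60 + 10x) = 12.
Collecting terms: −4x + 60 = 12, so −4x = −48, so x = 12.
Then 2E = 60 + 10·12 = 180, so E = 90, V = 2E/3 = 60, F = 20 + 12 = 32.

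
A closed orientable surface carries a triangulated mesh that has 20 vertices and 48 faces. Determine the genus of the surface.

Every face is a triangle, so 2E = 3·48 = 144, giving E = 72.
χ = V − E + F = 20 − 72 + 48 = -4.
For a closed orientable surface χ = 2 − 2g, so g = (2 − (-4))/2 = 3.

3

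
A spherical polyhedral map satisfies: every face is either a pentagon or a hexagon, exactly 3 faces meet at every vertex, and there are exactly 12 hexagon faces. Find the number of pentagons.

12

Let x be the number of pentagons; then F = 12 + x.
Edge–face incidences: 2E = 6·12 + 5·x = 72 + 5x.
Every vertex has degree 3, so 3V = 2E.
Euler: V − E + F = 2 ⇒ (2E)/3 − E + (12 + x) = 2.
Multiply by 6: 2·(2E) − 3·(2E) + 6·(12 + x) = 12, i.e. 72 + 6x − (72 + 5x) = 12.
Collecting terms: x = 12.
Then 2E = 72 + 5·12 = 132, so E = 66, V = 2E/3 = 44, F = 12 + 12 = 24.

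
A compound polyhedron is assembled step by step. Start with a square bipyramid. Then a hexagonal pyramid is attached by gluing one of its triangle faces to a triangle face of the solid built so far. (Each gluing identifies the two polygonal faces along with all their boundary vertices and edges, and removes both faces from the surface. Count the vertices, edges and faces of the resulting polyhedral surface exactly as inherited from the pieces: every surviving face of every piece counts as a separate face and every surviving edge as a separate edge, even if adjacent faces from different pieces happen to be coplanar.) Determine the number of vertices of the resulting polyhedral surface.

10

A square bipyramid: V=6, E=12, F=8.
Attach a hexagonal pyramid (V=7, E=12, F=7) along a 3-gon: merge 3 vertices and 3 edges, delete both glued faces → V=10, E=21, F=13.
Check: V − E + F = 10 − 21 + 13 = 2.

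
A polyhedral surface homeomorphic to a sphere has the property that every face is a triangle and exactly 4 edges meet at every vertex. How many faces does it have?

Each face has 3 edges and each edge borders two faces, so 2E = 3F.
Each vertex has degree 4, so 4V = 2E and hence V = 3F/4.
Euler: V − E + F = 2 ⇒ (3F/4) − (3F/2) + F = 2.
Multiply by 8: (6 − 12 + 8)F = 16, i.e. 2F = 16.
So F = 8, E = 3·8/2 = 12, V = 3·8/4 = 6.

8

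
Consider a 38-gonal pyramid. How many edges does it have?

76

A pyramid on an n-gon base has one n-gon and n triangles: V = 38 + 1 = 39, E = 2·38 = 76, F = 38 + 1 = 39.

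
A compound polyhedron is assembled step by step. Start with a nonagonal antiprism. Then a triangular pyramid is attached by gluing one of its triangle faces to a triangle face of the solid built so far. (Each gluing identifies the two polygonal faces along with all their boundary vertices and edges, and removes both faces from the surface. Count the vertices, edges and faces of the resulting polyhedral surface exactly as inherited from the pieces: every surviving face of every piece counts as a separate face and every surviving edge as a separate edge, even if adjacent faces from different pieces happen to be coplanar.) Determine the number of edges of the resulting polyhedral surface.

A nonagonal antiprism: V=18, E=36, F=20.
Attach a triangular pyramid (V=4, E=6, F=4) along a 3-gon: merge 3 vertices and 3 edges, delete both glued faces → V=19, E=39, F=22.
Check: V − E + F = 19 − 39 + 22 = 2.

39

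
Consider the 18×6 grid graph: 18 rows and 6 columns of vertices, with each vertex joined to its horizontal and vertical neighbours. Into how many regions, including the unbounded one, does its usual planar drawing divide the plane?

86

The grid has V = 18·6 = 108 vertices and E = 18·5 + 6·17 = 192 edges.
F = 2 − V + E = 2 − 108 + 192 = 86.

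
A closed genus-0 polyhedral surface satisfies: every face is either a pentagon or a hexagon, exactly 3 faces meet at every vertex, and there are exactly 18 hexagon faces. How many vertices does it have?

56

Let x be the number of pentagons; then F = 18 + x.
Edge–face incidences: 2E = 6·18 + 5·x = 108 + 5x.
Every vertex has degree 3, so 3V = 2E.
Euler: V − E + F = 2 ⇒ (2E)/3 − E + (18 + x) = 2.
Multiply by 6: 2·(2E) − 3·(2E) + 6·(18 + x) = 12, i.e. 108 + 6x − (108 + 5x) = 12.
Collecting terms: x = 12.
Then 2E = 108 + 5·12 = 168, so E = 84, V = 2E/3 = 56, F = 18 + 12 = 30.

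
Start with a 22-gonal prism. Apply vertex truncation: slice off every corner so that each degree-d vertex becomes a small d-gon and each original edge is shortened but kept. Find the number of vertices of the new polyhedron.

The base solid has V = 44, E = 66, F = 24.
Truncation replaces each original edge-end by a new vertex, so V′ = 2E = 132.
Each original edge survives, and each old vertex of degree d contributes d new edges; summing degrees gives Σd = 2E, so E′ = E + 2E = 3E = 198.
Each original face survives and each original vertex becomes one new face: F′ = F + V = 68.

132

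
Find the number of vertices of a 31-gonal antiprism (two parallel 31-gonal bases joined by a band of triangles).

62

An antiprism on an n-gon has two n-gon caps and 2n triangles: V = 2·31 = 62, E = 4·31 = 124, F = 2·31 + 2 = 64.
Check: V − E + F = 62 − 124 + 64 = 2.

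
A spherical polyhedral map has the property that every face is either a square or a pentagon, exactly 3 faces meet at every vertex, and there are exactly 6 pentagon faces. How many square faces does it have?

3

Let x be the number of squares; then F = 6 + x.
Edge–face incidences: 2E = 5·6 + 4·x = 30 + 4x.
Every vertex has degree 3, so 3V = 2E.
Euler: V − E + F = 2 ⇒ (2E)/3 − E + (6 + x) = 2.
Multiply by 6: 2·(2E) − 3·(2E) + 6·(6 + x) = 12, i.e. 36 + 6x − (30 + 4x) = 12.
Collecting terms: 2x + 6 = 12, so 2x = 6, so x = 3.
Then 2E = 30 + 4·3 = 42, so E = 21, V = 2E/3 = 14, F = 6 + 3 = 9.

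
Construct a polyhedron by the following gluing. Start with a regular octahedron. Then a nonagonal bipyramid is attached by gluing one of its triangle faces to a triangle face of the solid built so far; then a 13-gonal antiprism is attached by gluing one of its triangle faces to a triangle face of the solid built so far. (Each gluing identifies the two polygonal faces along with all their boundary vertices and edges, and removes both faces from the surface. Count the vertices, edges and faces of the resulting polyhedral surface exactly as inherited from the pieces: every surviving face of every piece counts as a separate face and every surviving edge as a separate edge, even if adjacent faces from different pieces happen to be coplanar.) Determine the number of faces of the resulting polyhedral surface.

A regular octahedron: V=6, E=12, F=8.
Attach a nonagonal bipyramid (V=11, E=27, F=18) along a 3-gon: merge 3 vertices and 3 edges, delete both glued faces → V=14, E=36, F=24.
Attach a 13-gonal antiprism (V=26, E=52, F=28) along a 3-gon: merge 3 vertices and 3 edges, delete both glued faces → V=37, E=85, F=50.
Check: V − E + F = 37 − 85 + 50 = 2.

50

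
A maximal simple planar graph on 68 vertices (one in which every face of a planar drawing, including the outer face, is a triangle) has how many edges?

198

In a plane triangulation 3F = 2E and V − E + F = 2, so E = 3V − 6 = 3·68 − 6 = 198.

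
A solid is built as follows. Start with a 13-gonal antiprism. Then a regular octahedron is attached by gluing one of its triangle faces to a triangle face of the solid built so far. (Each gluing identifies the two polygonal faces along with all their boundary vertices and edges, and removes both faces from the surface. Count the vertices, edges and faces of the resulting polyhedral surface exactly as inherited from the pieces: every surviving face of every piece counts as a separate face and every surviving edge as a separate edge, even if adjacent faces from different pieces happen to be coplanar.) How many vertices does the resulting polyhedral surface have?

29

A 13-gonal antiprism: V=26, E=52, F=28.
Attach a regular octahedron (V=6, E=12, F=8) along a 3-gon: merge 3 vertices and 3 edges, delete both glued faces → V=29, E=61, F=34.
Check: V − E + F = 29 − 61 + 34 = 2.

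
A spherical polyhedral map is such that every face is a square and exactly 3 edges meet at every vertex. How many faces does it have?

6

Each face has 4 edges and each edge borders two faces, so 2E = 4F.
Each vertex has degree 3, so 3V = 2E and hence V = 4F/3.
Euler: V − E + F = 2 ⇒ (4F/3) − (4F/2) + F = 2.
Multiply by 6: (8 − 12 + 6)F = 12, i.e. 2F = 12.
So F = 6, E = 4·6/2 = 12, V = 4·6/3 = 8.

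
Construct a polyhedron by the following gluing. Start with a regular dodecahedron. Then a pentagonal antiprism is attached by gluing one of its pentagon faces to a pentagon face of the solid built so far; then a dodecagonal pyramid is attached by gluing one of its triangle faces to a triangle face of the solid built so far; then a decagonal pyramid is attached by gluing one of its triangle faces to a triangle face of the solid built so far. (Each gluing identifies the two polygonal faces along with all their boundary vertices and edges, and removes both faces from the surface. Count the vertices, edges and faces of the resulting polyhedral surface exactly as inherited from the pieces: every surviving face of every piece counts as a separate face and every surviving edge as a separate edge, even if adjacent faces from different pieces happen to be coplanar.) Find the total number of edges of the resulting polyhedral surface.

A regular dodecahedron: V=20, E=30, F=12.
Attach a pentagonal antiprism (V=10, E=20, F=12) along a 5-gon: merge 5 vertices and 5 edges, delete both glued faces → V=25, E=45, F=22.
Attach a dodecagonal pyramid (V=13, E=24, F=13) along a 3-gon: merge 3 vertices and 3 edges, delete both glued faces → V=35, E=66, F=33.
Attach a decagonal pyramid (V=11, E=20, F=11) along a 3-gon: merge 3 vertices and 3 edges, delete both glued faces → V=43, E=83, F=42.
Check: V − E + F = 43 − 83 + 42 = 2.

83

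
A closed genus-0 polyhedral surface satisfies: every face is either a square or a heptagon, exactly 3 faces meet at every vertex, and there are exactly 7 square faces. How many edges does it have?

21

Let x be the number of heptagons; then F = 7 + x.
Edge–face incidences: 2E = 4·7 + 7·x = 28 + 7x.
Every vertex has degree 3, so 3V = 2E.
Euler: V − E + F = 2 ⇒ (2E)/3 − E + (7 + x) = 2.
Multiply by 6: 2·(2E) − 3·(2E) + 6·(7 + x) = 12, i.e. 42 + 6x − (28 + 7x) = 12.
Collecting terms: −x + 14 = 12, so −x = −2, so x = 2.
Then 2E = 28 + 7·2 = 42, so E = 21, V = 2E/3 = 14, F = 7 + 2 = 9.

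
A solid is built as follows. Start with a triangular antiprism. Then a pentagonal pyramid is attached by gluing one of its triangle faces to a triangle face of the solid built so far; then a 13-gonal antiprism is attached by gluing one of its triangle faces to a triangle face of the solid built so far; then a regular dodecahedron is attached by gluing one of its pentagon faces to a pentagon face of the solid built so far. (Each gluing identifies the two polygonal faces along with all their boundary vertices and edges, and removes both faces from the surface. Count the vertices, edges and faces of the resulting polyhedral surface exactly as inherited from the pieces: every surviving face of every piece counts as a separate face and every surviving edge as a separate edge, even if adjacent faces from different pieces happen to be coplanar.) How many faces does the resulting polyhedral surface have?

A triangular antiprism: V=6, E=12, F=8.
Attach a pentagonal pyramid (V=6, E=10, F=6) along a 3-gon: merge 3 vertices and 3 edges, delete both glued faces → V=9, E=19, F=12.
Attach a 13-gonal antiprism (V=26, E=52, F=28) along a 3-gon: merge 3 vertices and 3 edges, delete both glued faces → V=32, E=68, F=38.
Attach a regular dodecahedron (V=20, E=30, F=12) along a 5-gon: merge 5 vertices and 5 edges, delete both glued faces → V=47, E=93, F=48.
Check: V − E + F = 47 − 93 + 48 = 2.

48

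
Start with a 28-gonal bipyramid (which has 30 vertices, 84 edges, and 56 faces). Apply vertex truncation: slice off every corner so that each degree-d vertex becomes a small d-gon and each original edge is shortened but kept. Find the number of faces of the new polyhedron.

Truncation replaces each original edge-end by a new vertex, so V′ = 2E = 168.
Each original edge survives, and each old vertex of degree d contributes d new edges; summing degrees gives Σd = 2E, so E′ = E + 2E = 3E = 252.
Each original face survives and each original vertex becomes one new face: F′ = F + V = 86.

86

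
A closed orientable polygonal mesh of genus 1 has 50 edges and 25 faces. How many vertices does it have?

For a closed orientable surface of genus 1, χ = 2 − 2·1 = 0.
V = 0 + E − F = 0 + 50 − 25 = 25.

25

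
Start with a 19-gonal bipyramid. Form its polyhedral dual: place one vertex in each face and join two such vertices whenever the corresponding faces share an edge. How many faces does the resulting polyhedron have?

21

The base solid has V = 21, E = 57, F = 38.
The dual swaps V and F and preserves E: V′ = F = 38, E′ = E = 57, F′ = V = 21.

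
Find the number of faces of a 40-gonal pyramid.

41

A pyramid on an n-gon base has one n-gon and n triangles: V = 40 + 1 = 41, E = 2·40 = 80, F = 40 + 1 = 41.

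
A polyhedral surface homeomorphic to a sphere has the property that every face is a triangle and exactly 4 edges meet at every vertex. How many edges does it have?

12

Each face has 3 edges and each edge borders two faces, so 2E = 3F.
Each vertex has degree 4, so 4V = 2E and hence V = 3F/4.
Euler: V − E + F = 2 ⇒ (3F/4) − (3F/2) + F = 2.
Multiply by 8: (6 − 12 + 8)F = 16, i.e. 2F = 16.
So F = 8, E = 3·8/2 = 12, V = 3·8/4 = 6.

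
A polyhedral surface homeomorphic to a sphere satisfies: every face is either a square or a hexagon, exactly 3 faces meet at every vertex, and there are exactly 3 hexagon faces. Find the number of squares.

6

Let x be the number of squares; then F = 3 + x.
Edge–face incidences: 2E = 6·3 + 4·x = 18 + 4x.
Every vertex has degree 3, so 3V = 2E.
Euler: V − E + F = 2 ⇒ (2E)/3 − E + (3 + x) = 2.
Multiply by 6: 2·(2E) − 3·(2E) + 6·(3 + x) = 12, i.e. 18 + 6x − (18 + 4x) = 12.
Collecting terms: 2x = 12, so x = 6.
Then 2E = 18 + 4·6 = 42, so E = 21, V = 2E/3 = 14, F = 3 + 6 = 9.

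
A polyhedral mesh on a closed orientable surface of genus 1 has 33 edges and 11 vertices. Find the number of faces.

22

For a closed orientable surface of genus 1, χ = 2 − 2·1 = 0.
F = 0 − V + E = 0 − 11 + 33 = 22.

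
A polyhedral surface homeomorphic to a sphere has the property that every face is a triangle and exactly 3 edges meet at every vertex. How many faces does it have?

Each face has 3 edges and each edge borders two faces, so 2E = 3F.
Each vertex has degree 3, so 3V = 2E and hence V = 3F/3.
Euler: V − E + F = 2 ⇒ (3F/3) − (3F/2) + F = 2.
Multiply by 6: (6 − 9 + 6)F = 12, i.e. 3F = 12.
So F = 4, E = 3·4/2 = 6, V = 3·4/3 = 4.

4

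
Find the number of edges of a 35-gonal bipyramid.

A bipyramid over an n-gon has 2n triangular faces and n + 2 vertices: V = 35 + 2 = 37, E = 3·35 = 105, F = 2·35 = 70.

105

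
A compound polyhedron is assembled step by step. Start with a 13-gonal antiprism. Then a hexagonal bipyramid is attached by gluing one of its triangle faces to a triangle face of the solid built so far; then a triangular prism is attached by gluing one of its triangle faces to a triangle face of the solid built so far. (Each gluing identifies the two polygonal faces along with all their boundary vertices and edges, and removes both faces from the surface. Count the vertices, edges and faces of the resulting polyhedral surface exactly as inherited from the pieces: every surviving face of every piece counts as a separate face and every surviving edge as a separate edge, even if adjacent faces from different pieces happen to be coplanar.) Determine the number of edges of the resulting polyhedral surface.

73

A 13-gonal antiprism: V=26, E=52, F=28.
Attach a hexagonal bipyramid (V=8, E=18, F=12) along a 3-gon: merge 3 vertices and 3 edges, delete both glued faces → V=31, E=67, F=38.
Attach a triangular prism (V=6, E=9, F=5) along a 3-gon: merge 3 vertices and 3 edges, delete both glued faces → V=34, E=73, F=41.
Check: V − E + F = 34 − 73 + 41 = 2.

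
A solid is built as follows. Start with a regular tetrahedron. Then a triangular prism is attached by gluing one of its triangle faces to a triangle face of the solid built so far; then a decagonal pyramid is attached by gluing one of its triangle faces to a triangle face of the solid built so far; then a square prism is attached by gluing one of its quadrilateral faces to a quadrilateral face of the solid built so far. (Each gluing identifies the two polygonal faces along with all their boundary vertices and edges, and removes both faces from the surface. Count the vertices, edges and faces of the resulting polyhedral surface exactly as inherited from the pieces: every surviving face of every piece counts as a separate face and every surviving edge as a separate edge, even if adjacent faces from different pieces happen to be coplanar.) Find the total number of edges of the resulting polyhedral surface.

37

A regular tetrahedron: V=4, E=6, F=4.
Attach a triangular prism (V=6, E=9, F=5) along a 3-gon: merge 3 vertices and 3 edges, delete both glued faces → V=7, E=12, F=7.
Attach a decagonal pyramid (V=11, E=20, F=11) along a 3-gon: merge 3 vertices and 3 edges, delete both glued faces → V=15, E=29, F=16.
Attach a square prism (V=8, E=12, F=6) along a 4-gon: merge 4 vertices and 4 edges, delete both glued faces → V=19, E=37, F=20.
Check: V − E + F = 19 − 37 + 20 = 2.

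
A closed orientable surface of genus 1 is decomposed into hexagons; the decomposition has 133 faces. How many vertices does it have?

266

χ = 2 − 2·1 = 0, and every face is a hexagon so 6F = 2E.
E = 6·133/2 = 399. Then V = 0 + E − F = 0 + 399 − 133 = 266.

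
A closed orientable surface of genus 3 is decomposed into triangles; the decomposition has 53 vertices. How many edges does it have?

171

χ = 2 − 2·3 = -4, and every face is a triangle so 3F = 2E.
V − E + F = -4 with E = 3F/2 gives 53 − (3/2 − 1)·F = -4, so F = 114 and E = 171.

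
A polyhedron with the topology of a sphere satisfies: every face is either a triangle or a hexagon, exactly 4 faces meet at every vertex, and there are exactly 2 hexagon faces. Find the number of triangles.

Let x be the number of triangles; then F = 2 + x.
Edge–face incidences: 2E = 6·2 + 3·x = 12 + 3x.
Every vertex has degree 4, so 4V = 2E.
Euler: V − E + F = 2 ⇒ (2E)/4 − E + (2 + x) = 2.
Multiply by 8: 2·(2E) − 4·(2E) + 8·(2 + x) = 16, i.e. 16 + 8x − 2·(12 + 3x) = 16.
Collecting terms: 2x − 8 = 16, so 2x = 24, so x = 12.
Then 2E = 12 + 3·12 = 48, so E = 24, V = 2E/4 = 12, F = 2 + 12 = 14.

12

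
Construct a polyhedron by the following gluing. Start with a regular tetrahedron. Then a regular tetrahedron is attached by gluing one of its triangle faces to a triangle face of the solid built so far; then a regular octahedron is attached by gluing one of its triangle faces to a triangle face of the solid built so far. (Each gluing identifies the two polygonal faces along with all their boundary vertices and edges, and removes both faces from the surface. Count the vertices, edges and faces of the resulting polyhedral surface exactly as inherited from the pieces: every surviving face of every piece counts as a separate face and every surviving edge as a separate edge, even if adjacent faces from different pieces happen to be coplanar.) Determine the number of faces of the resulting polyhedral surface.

12

A regular tetrahedron: V=4, E=6, F=4.
Attach a regular tetrahedron (V=4, E=6, F=4) along a 3-gon: merge 3 vertices and 3 edges, delete both glued faces → V=5, E=9, F=6.
Attach a regular octahedron (V=6, E=12, F=8) along a 3-gon: merge 3 vertices and 3 edges, delete both glued faces → V=8, E=18, F=12.
Check: V − E + F = 8 − 18 + 12 = 2.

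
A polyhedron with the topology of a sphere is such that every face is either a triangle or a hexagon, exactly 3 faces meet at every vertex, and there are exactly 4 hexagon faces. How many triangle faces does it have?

4

Let x be the number of triangles; then F = 4 + x.
Edge–face incidences: 2E = 6·4 + 3·x = 24 + 3x.
Every vertex has degree 3, so 3V = 2E.
Euler: V − E + F = 2 ⇒ (2E)/3 − E + (4 + x) = 2.
Multiply by 6: 2·(2E) − 3·(2E) + 6·(4 + x) = 12, i.e. 24 + 6x − (24 + 3x) = 12.
Collecting terms: 3x = 12, so x = 4.
Then 2E = 24 + 3·4 = 36, so E = 18, V = 2E/3 = 12, F = 4 + 4 = 8.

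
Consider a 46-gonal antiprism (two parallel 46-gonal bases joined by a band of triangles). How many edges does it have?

184

An antiprism on an n-gon has two n-gon caps and 2n triangles: V = 2·46 = 92, E = 4·46 = 184, F = 2·46 + 2 = 94.
Check: V − E + F = 92 − 184 + 94 = 2.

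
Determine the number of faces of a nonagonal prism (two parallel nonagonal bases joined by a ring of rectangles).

11

A prism on an n-gon has two n-gon bases and n rectangular sides: V = 2·9 = 18, E = 3·9 = 27, F = 9 + 2 = 11.
Check: V − E + F = 18 − 27 + 11 = 2.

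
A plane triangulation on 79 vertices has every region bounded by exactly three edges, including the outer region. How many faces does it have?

In a plane triangulation 3F = 2E and V − E + F = 2, so F = 2V − 4 = 2·79 − 4 = 154.

154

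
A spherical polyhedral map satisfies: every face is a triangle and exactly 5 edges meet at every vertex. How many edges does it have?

30

Each face has 3 edges and each edge borders two faces, so 2E = 3F.
Each vertex has degree 5, so 5V = 2E and hence V = 3F/5.
Euler: V − E + F = 2 ⇒ (3F/5) − (3F/2) + F = 2.
Multiply by 10: (6 − 15 + 10)F = 20, i.e. 1F = 20.
So F = 20, E = 3·20/2 = 30, V = 3·20/5 = 12.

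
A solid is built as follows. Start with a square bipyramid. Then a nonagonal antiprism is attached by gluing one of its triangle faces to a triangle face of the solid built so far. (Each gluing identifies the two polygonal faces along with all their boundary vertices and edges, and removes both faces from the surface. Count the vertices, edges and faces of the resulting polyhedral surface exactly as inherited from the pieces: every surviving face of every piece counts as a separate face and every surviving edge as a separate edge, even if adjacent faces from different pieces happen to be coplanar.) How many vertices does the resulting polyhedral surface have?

A square bipyramid: V=6, E=12, F=8.
Attach a nonagonal antiprism (V=18, E=36, F=20) along a 3-gon: merge 3 vertices and 3 edges, delete both glued faces → V=21, E=45, F=26.
Check: V − E + F = 21 − 45 + 26 = 2.

21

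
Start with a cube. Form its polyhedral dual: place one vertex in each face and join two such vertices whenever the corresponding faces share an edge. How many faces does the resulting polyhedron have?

The base solid has V = 8, E = 12, F = 6.
The dual swaps V and F and preserves E: V′ = F = 6, E′ = E = 12, F′ = V = 8.

8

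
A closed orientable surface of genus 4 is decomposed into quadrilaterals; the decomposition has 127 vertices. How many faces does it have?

133

χ = 2 − 2·4 = -6, and every face is a square so 4F = 2E.
V − E + F = -6 with E = 4F/2 gives 127 − (4/2 − 1)·F = -6, so F = 133 and E = 266.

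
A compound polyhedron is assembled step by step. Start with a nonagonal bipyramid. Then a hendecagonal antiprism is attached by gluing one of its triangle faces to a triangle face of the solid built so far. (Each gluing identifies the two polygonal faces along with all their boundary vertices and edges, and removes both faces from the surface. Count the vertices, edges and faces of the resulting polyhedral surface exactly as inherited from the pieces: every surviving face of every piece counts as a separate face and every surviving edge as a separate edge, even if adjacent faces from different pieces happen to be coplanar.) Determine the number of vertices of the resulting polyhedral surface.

30

A nonagonal bipyramid: V=11, E=27, F=18.
Attach a hendecagonal antiprism (V=22, E=44, F=24) along a 3-gon: merge 3 vertices and 3 edges, delete both glued faces → V=30, E=68, F=40.
Check: V − E + F = 30 − 68 + 40 = 2.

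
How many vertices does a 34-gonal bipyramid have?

A bipyramid over an n-gon has 2n triangular faces and n + 2 vertices: V = 34 + 2 = 36, E = 3·34 = 102, F = 2·34 = 68.

36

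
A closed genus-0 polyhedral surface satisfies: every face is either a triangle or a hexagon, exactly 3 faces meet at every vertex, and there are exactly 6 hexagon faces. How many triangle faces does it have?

Let x be the number of triangles; then F = 6 + x.
Edge–face incidences: 2E = 6·6 + 3·x = 36 + 3x.
Every vertex has degree 3, so 3V = 2E.
Euler: V − E + F = 2 ⇒ (2E)/3 − E + (6 + x) = 2.
Multiply by 6: 2·(2E) − 3·(2E) + 6·(6 + x) = 12, i.e. 36 + 6x − (36 + 3x) = 12.
Collecting terms: 3x = 12, so x = 4.
Then 2E = 36 + 3·4 = 48, so E = 24, V = 2E/3 = 16, F = 6 + 4 = 10.

4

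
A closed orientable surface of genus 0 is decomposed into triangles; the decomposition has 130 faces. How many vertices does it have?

χ = 2 − 2·0 = 2, and every face is a triangle so 3F = 2E.
E = 3·130/2 = 195. Then V = 2 + E − F = 2 + 195 − 130 = 67.

67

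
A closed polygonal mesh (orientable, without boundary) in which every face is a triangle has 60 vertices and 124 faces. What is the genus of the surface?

Every face is a triangle, so 2E = 3·124 = 372, giving E = 186.
χ = V − E + F = 60 − 186 + 124 = -2.
For a closed orientable surface χ = 2 − 2g, so g = (2 − (-2))/2 = 2.

2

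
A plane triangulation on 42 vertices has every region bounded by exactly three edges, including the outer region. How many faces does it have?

In a plane triangulation 3F = 2E and V − E + F = 2, so F = 2V − 4 = 2·42 − 4 = 80.

80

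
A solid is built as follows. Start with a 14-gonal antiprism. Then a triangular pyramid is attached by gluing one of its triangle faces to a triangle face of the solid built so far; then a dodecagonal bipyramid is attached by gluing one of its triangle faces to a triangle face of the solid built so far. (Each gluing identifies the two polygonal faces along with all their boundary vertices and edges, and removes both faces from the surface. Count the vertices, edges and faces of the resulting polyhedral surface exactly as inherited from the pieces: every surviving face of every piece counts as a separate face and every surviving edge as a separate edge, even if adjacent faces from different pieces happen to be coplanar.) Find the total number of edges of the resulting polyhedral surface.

92

A 14-gonal antiprism: V=28, E=56, F=30.
Attach a triangular pyramid (V=4, E=6, F=4) along a 3-gon: merge 3 vertices and 3 edges, delete both glued faces → V=29, E=59, F=32.
Attach a dodecagonal bipyramid (V=14, E=36, F=24) along a 3-gon: merge 3 vertices and 3 edges, delete both glued faces → V=40, E=92, F=54.
Check: V − E + F = 40 − 92 + 54 = 2.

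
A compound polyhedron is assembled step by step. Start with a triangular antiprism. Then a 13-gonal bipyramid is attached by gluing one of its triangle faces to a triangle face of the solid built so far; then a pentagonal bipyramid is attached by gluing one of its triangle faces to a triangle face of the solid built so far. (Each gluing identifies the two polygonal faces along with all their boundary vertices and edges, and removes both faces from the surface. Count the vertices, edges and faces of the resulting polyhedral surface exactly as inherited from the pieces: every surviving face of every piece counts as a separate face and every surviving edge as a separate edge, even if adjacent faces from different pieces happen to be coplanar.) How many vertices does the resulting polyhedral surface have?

22

A triangular antiprism: V=6, E=12, F=8.
Attach a 13-gonal bipyramid (V=15, E=39, F=26) along a 3-gon: merge 3 vertices and 3 edges, delete both glued faces → V=18, E=48, F=32.
Attach a pentagonal bipyramid (V=7, E=15, F=10) along a 3-gon: merge 3 vertices and 3 edges, delete both glued faces → V=22, E=60, F=40.
Check: V − E + F = 22 − 60 + 40 = 2.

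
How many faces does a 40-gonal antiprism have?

82

An antiprism on an n-gon has two n-gon caps and 2n triangles: V = 2·40 = 80, E = 4·40 = 160, F = 2·40 + 2 = 82.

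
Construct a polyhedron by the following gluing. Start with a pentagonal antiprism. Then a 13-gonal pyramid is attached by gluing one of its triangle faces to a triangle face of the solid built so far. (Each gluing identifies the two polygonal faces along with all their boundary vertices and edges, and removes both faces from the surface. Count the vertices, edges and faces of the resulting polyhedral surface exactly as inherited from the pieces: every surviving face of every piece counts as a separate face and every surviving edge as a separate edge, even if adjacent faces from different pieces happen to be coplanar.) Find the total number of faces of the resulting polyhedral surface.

A pentagonal antiprism: V=10, E=20, F=12.
Attach a 13-gonal pyramid (V=14, E=26, F=14) along a 3-gon: merge 3 vertices and 3 edges, delete both glued faces → V=21, E=43, F=24.
Check: V − E + F = 21 − 43 + 24 = 2.

24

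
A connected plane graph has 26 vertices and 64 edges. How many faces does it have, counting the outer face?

Euler's formula for a connected plane graph: V − E + F = 2, so F = 2 − 26 + 64 = 40.

40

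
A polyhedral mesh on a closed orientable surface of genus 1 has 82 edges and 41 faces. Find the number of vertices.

41

For a closed orientable surface of genus 1, χ = 2 − 2·1 = 0.
V = 0 + E − F = 0 + 82 − 41 = 41.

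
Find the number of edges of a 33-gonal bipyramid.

99

A bipyramid over an n-gon has 2n triangular faces and n + 2 vertices: V = 33 + 2 = 35, E = 3·33 = 99, F = 2·33 = 66.
Check: V − E + F = 35 − 99 + 66 = 2.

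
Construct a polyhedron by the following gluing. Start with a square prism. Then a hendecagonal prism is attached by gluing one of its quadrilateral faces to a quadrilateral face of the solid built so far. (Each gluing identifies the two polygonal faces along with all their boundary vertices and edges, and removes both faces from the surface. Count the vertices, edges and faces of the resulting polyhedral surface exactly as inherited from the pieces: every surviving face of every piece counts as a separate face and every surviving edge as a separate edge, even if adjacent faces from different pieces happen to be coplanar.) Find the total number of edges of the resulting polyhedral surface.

41

A square prism: V=8, E=12, F=6.
Attach a hendecagonal prism (V=22, E=33, F=13) along a 4-gon: merge 4 vertices and 4 edges, delete both glued faces → V=26, E=41, F=17.
Check: V − E + F = 26 − 41 + 17 = 2.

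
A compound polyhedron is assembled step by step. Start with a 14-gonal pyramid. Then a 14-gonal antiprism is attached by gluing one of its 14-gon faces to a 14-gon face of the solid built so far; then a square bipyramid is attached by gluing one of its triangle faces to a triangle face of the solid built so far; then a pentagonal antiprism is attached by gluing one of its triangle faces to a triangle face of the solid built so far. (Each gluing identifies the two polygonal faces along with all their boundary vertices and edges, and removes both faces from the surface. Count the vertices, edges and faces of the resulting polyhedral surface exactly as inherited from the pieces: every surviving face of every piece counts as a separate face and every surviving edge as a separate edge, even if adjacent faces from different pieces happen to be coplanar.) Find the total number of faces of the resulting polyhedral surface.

A 14-gonal pyramid: V=15, E=28, F=15.
Attach a 14-gonal antiprism (V=28, E=56, F=30) along a 14-gon: merge 14 vertices and 14 edges, delete both glued faces → V=29, E=70, F=43.
Attach a square bipyramid (V=6, E=12, F=8) along a 3-gon: merge 3 vertices and 3 edges, delete both glued faces → V=32, E=79, F=49.
Attach a pentagonal antiprism (V=10, E=20, F=12) along a 3-gon: merge 3 vertices and 3 edges, delete both glued faces → V=39, E=96, F=59.
Check: V − E + F = 39 − 96 + 59 = 2.

59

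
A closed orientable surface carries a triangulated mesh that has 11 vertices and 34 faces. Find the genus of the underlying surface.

Every face is a triangle, so 2E = 3·34 = 102, giving E = 51.
χ = V − E + F = 11 − 51 + 34 = -6.
For a closed orientable surface χ = 2 − 2g, so g = (2 − (-6))/2 = 4.

4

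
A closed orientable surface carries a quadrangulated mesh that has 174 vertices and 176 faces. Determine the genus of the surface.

2

Every face is a square, so 2E = 4·176 = 704, giving E = 352.
χ = V − E + F = 174 − 352 + 176 = -2.
For a closed orientable surface χ = 2 − 2g, so g = (2 − (-2))/2 = 2.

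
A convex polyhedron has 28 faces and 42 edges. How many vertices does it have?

16

Here V − E + F = 2.
V = 2 + E − F = 2 + 42 − 28 = 16.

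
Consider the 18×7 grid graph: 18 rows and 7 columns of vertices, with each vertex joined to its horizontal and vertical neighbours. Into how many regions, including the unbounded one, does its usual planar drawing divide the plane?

The grid has V = 18·7 = 126 vertices and E = 18·6 + 7·17 = 227 edges.
F = 2 − V + E = 2 − 126 + 227 = 103.

103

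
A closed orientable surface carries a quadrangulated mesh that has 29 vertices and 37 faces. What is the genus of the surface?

5

Every face is a square, so 2E = 4·37 = 148, giving E = 74.
χ = V − E + F = 29 − 74 + 37 = -8.
For a closed orientable surface χ = 2 − 2g, so g = (2 − (-8))/2 = 5.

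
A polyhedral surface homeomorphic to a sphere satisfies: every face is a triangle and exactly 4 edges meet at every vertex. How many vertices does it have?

Each face has 3 edges and each edge borders two faces, so 2E = 3F.
Each vertex has degree 4, so 4V = 2E and hence V = 3F/4.
Euler: V − E + F = 2 ⇒ (3F/4) − (3F/2) + F = 2.
Multiply by 8: (6 − 12 + 8)F = 16, i.e. 2F = 16.
So F = 8, E = 3·8/2 = 12, V = 3·8/4 = 6.

6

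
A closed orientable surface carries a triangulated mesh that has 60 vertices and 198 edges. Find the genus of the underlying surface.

4

Every face is a triangle and each edge borders two faces, so 3F = 2·198, giving F = 132.
χ = V − E + F = 60 − 198 + 132 = -6.
For a closed orientable surface χ = 2 − 2g, so g = (2 − (-6))/2 = 4.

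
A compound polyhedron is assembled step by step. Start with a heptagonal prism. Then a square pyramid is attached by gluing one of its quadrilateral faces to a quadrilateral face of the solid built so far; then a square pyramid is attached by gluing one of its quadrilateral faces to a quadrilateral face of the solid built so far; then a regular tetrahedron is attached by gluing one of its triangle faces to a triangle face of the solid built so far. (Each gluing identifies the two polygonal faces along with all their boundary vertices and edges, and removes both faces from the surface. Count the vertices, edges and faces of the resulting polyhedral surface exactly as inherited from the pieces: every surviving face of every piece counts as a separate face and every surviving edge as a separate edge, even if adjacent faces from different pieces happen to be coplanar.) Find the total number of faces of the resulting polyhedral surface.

A heptagonal prism: V=14, E=21, F=9.
Attach a square pyramid (V=5, E=8, F=5) along a 4-gon: merge 4 vertices and 4 edges, delete both glued faces → V=15, E=25, F=12.
Attach a square pyramid (V=5, E=8, F=5) along a 4-gon: merge 4 vertices and 4 edges, delete both glued faces → V=16, E=29, F=15.
Attach a regular tetrahedron (V=4, E=6, F=4) along a 3-gon: merge 3 vertices and 3 edges, delete both glued faces → V=17, E=32, F=17.
Check: V − E + F = 17 − 32 + 17 = 2.

17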